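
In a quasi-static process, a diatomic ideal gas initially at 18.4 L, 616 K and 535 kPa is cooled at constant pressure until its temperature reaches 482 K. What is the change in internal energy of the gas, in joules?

-5350 J

n = P₁V₁/(RT₁) = 535×18.4/(8.314×616) = 1.92 mol.
Isobaric: P stays 535 kPa; V/T = const ⇒ T₂ = 482 K, V₂ = 14.4 L.
For an ideal gas ΔU = nCvΔT with Cv = (5/2)R = 20.8 J/(mol·K).
ΔU = 1.92×20.8×(482−616) = -5350 J.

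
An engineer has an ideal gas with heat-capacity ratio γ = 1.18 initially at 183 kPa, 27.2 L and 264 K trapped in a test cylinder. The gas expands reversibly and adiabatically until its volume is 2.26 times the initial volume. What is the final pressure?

Adiabatic: TV^(γ−1) = const ⇒ T₂ = 264×(0.442)^0.180 = 228 K; PV^γ = const ⇒ P₂ = 69.9 kPa.

69.9 kPa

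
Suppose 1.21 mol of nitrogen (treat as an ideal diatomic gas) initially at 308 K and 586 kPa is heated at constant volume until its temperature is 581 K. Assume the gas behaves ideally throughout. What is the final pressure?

1110 kPa

V₁ = nRT₁/P₁ = 1.21×8.314×308/586 = 5.29 L.
Isochoric: V stays 5.29 L; P/T = const ⇒ T₂ = 581 K, P₂ = 1110 kPa.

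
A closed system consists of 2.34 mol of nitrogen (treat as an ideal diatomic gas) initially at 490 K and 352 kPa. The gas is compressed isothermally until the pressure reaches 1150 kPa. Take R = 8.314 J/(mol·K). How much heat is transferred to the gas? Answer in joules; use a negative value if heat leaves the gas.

V₁ = nRT₁/P₁ = 2.34×8.314×490/352 = 27.1 L.
Isothermal: T stays 490 K; PV = const ⇒ V₂ = 8.29 L, P₂ = 1150 kPa.
ΔU = 0 (ideal gas, T constant).
W = nRT ln(V₂/V₁) = 2.34×8.314×490×ln(0.306) = -11300 J.
Q = ΔU + W = -11300 J.

-11300 J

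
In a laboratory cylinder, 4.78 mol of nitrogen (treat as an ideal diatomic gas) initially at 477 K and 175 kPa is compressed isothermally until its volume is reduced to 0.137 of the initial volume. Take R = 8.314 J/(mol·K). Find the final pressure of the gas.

V₁ = nRT₁/P₁ = 4.78×8.314×477/175 = 108 L.
Isothermal: T stays 477 K; PV = const ⇒ V₂ = 14.8 L, P₂ = 1280 kPa.

1280 kPa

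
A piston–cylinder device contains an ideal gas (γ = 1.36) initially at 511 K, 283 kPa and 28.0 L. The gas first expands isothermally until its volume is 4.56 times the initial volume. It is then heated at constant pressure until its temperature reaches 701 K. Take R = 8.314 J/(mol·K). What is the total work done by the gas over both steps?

15000 J

n = P₁V₁/(RT₁) = 283×28.0/(8.314×511) = 1.87 mol.
Step 1 — Isothermal: T stays 511 K; PV = const ⇒ V₂ = 128 L, P₂ = 62.1 kPa.
ΔU = 0 (ideal gas, T constant).
W = nRT ln(V₂/V₁) = 1.87×8.314×511×ln(4.56) = 12000 J.
Q = ΔU + W = 12000 J.
State after step 1: P = 62.1 kPa, V = 128 L, T = 511 K.
Step 2 — Isobaric: P stays 62.1 kPa; V/T = const ⇒ T₂ = 701 K, V₂ = 175 L.
W = PΔV = 62.1×(175−128) kPa·L = 2950 J.
ΔU = nCvΔT = 1.87×23.1×(701−511) = 8180 J.
Q = ΔU + W = nCpΔT = 11100 J.
Net over both steps: W = 15000 J, Q = 23200 J, ΔU = 8180 J.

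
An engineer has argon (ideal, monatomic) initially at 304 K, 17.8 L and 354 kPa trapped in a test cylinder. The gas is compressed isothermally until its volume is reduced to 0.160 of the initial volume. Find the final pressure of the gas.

Isothermal: T stays 304 K; PV = const ⇒ V₂ = 2.85 L, P₂ = 2210 kPa.

2210 kPa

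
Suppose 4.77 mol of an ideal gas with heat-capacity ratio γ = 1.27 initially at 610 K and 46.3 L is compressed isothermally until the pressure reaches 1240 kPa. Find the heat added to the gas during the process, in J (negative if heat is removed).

-20900 J

P₁ = nRT₁/V₁ = 4.77×8.314×610/46.3 = 522 kPa.
Isothermal: T stays 610 K; PV = const ⇒ V₂ = 19.5 L, P₂ = 1240 kPa.
ΔU = 0 (ideal gas, T constant).
W = nRT ln(V₂/V₁) = 4.77×8.314×610×ln(0.421) = -20900 J.
Q = ΔU + W = -20900 J.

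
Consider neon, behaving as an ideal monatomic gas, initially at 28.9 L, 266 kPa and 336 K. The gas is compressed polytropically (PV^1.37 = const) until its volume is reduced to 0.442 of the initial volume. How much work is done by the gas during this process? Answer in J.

-7330 J

n = P₁V₁/(RT₁) = 266×28.9/(8.314×336) = 2.75 mol.
Polytropic n=1.37: T₂ = T₁(V₁/V₂)^(n−1) = 336×(2.26)^0.37 = 454 K; P₂ = P₁(V₁/V₂)^n = 814 kPa.
W = (P₁V₁−P₂V₂)/(n−1) = (266×28.9−814×12.8)/0.37 = -7330 J.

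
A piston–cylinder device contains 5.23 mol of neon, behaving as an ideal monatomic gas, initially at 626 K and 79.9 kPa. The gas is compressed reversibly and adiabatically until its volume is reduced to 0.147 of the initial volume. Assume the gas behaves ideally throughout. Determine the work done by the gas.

-106000 J

V₁ = nRT₁/P₁ = 5.23×8.314×626/79.9 = 341 L.
Adiabatic: TV^(γ−1) = const ⇒ T₂ = 626×(6.80)^0.667 = 2250 K; PV^γ = const ⇒ P₂ = 1950 kPa.
ΔU = nCvΔT = 5.23×12.5×(2250−626) = 106000 J.
Q = 0 for an adiabatic process, so W = −ΔU = -106000 J.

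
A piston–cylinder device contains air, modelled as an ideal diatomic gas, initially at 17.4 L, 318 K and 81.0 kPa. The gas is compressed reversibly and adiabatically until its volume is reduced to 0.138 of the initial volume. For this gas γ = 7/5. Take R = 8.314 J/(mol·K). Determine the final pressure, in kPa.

Adiabatic: TV^(γ−1) = const ⇒ T₂ = 318×(7.25)^0.400 = 702 K; PV^γ = const ⇒ P₂ = 1300 kPa.

1300 kPa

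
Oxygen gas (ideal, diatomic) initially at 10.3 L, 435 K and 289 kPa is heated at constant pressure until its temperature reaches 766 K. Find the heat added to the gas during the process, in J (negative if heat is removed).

7930 J

n = P₁V₁/(RT₁) = 289×10.3/(8.314×435) = 0.823 mol.
Isobaric: P stays 289 kPa; V/T = const ⇒ T₂ = 766 K, V₂ = 18.1 L.
W = PΔV = 289×(18.1−10.3) kPa·L = 2270 J.
ΔU = nCvΔT = 0.823×20.8×(766−435) = 5660 J.
Q = ΔU + W = nCpΔT = 7930 J.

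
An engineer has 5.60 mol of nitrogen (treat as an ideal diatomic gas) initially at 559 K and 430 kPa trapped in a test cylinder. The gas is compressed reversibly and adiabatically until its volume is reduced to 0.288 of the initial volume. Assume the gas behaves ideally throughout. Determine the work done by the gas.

V₁ = nRT₁/P₁ = 5.60×8.314×559/430 = 60.5 L.
Adiabatic: TV^(γ−1) = const ⇒ T₂ = 559×(3.47)^0.400 = 920 K; PV^γ = const ⇒ P₂ = 2460 kPa.
ΔU = nCvΔT = 5.60×20.8×(920−559) = 42000 J.
Q = 0 for an adiabatic process, so W = −ΔU = -42000 J.

-42000 J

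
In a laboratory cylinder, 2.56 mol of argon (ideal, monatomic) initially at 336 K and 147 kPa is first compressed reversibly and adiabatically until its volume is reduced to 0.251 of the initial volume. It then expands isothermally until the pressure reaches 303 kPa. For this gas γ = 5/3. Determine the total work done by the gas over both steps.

V₁ = nRT₁/P₁ = 2.56×8.314×336/147 = 48.6 L.
Step 1 — Adiabatic: TV^(γ−1) = const ⇒ T₂ = 336×(3.98)^0.667 = 844 K; PV^γ = const ⇒ P₂ = 1470 kPa.
ΔU = nCvΔT = 2.56×12.5×(844−336) = 16200 J.
Q = 0 for an adiabatic process, so W = −ΔU = -16200 J.
State after step 1: P = 1470 kPa, V = 12.2 L, T = 844 K.
Step 2 — Isothermal: T stays 844 K; PV = const ⇒ V₂ = 59.3 L, P₂ = 303 kPa.
ΔU = 0 (ideal gas, T constant).
W = nRT ln(V₂/V₁) = 2.56×8.314×844×ln(4.86) = 28400 J.
Q = ΔU + W = 28400 J.
Net over both steps: W = 12200 J, Q = 28400 J, ΔU = 16200 J.

12200 J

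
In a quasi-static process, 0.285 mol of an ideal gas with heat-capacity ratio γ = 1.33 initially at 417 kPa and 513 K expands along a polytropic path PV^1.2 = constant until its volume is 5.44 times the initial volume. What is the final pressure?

V₁ = nRT₁/P₁ = 0.285×8.314×513/417 = 2.91 L.
Polytropic n=1.2: T₂ = T₁(V₁/V₂)^(n−1) = 513×(0.184)^0.20 = 366 K; P₂ = P₁(V₁/V₂)^n = 54.6 kPa.

54.6 kPa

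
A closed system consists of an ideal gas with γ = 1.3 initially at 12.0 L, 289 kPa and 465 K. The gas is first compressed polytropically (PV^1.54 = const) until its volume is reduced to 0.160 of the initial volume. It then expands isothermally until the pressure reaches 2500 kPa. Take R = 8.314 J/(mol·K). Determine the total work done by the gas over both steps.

-4650 J

n = P₁V₁/(RT₁) = 289×12.0/(8.314×465) = 0.897 mol.
Step 1 — Polytropic n=1.54: T₂ = T₁(V₁/V₂)^(n−1) = 465×(6.25)^0.54 = 1250 K; P₂ = P₁(V₁/V₂)^n = 4860 kPa.
W = (P₁V₁−P₂V₂)/(n−1) = (289×12.0−4860×1.92)/0.54 = -10900 J.
ΔU = nCvΔT = 0.897×27.7×(1250−465) = 19500 J.
Q = ΔU + W = 8680 J.
State after step 1: P = 4860 kPa, V = 1.92 L, T = 1250 K.
Step 2 — Isothermal: T stays 1250 K; PV = const ⇒ V₂ = 3.73 L, P₂ = 2500 kPa.
ΔU = 0 (ideal gas, T constant).
W = nRT ln(V₂/V₁) = 0.897×8.314×1250×ln(1.94) = 6200 J.
Q = ΔU + W = 6200 J.
Net over both steps: W = -4650 J, Q = 14900 J, ΔU = 19500 J.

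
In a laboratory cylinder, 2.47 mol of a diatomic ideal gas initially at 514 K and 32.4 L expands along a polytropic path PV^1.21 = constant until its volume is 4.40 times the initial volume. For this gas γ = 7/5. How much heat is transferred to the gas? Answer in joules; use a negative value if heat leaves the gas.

6380 J

P₁ = nRT₁/V₁ = 2.47×8.314×514/32.4 = 326 kPa.
Polytropic n=1.21: T₂ = T₁(V₁/V₂)^(n−1) = 514×(0.227)^0.21 = 377 K; P₂ = P₁(V₁/V₂)^n = 54.2 kPa.
W = (P₁V₁−P₂V₂)/(n−1) = (326×32.4−54.2×143)/0.21 = 13400 J.
ΔU = nCvΔT = 2.47×20.8×(377−514) = -7060 J.
Q = ΔU + W = 6380 J.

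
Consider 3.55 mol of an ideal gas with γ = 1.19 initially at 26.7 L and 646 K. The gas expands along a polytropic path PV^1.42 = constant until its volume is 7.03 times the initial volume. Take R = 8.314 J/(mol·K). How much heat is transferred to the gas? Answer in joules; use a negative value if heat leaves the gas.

-30700 J

P₁ = nRT₁/V₁ = 3.55×8.314×646/26.7 = 714 kPa.
Polytropic n=1.42: T₂ = T₁(V₁/V₂)^(n−1) = 646×(0.142)^0.42 = 285 K; P₂ = P₁(V₁/V₂)^n = 44.8 kPa.
W = (P₁V₁−P₂V₂)/(n−1) = (714×26.7−44.8×188)/0.42 = 25400 J.
ΔU = nCvΔT = 3.55×43.8×(285−646) = -56100 J.
Q = ΔU + W = -30700 J.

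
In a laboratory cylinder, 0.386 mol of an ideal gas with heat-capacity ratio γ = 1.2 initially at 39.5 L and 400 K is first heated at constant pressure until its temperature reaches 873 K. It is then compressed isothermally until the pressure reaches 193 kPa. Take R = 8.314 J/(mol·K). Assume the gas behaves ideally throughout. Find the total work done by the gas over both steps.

-3470 J

P₁ = nRT₁/V₁ = 0.386×8.314×400/39.5 = 32.5 kPa.
Step 1 — Isobaric: P stays 32.5 kPa; V/T = const ⇒ T₂ = 873 K, V₂ = 86.2 L.
W = PΔV = 32.5×(86.2−39.5) kPa·L = 1520 J.
ΔU = nCvΔT = 0.386×41.6×(873−400) = 7590 J.
Q = ΔU + W = nCpΔT = 9110 J.
State after step 1: P = 32.5 kPa, V = 86.2 L, T = 873 K.
Step 2 — Isothermal: T stays 873 K; PV = const ⇒ V₂ = 14.5 L, P₂ = 193 kPa.
ΔU = 0 (ideal gas, T constant).
W = nRT ln(V₂/V₁) = 0.386×8.314×873×ln(0.168) = -4990 J.
Q = ΔU + W = -4990 J.
Net over both steps: W = -3470 J, Q = 4120 J, ΔU = 7590 J.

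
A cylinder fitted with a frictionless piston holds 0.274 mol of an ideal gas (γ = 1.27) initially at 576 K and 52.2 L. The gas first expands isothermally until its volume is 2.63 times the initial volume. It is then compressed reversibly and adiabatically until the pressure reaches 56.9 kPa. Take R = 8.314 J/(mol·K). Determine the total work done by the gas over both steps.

-973 J

P₁ = nRT₁/V₁ = 0.274×8.314×576/52.2 = 25.1 kPa.
Step 1 — Isothermal: T stays 576 K; PV = const ⇒ V₂ = 137 L, P₂ = 9.56 kPa.
ΔU = 0 (ideal gas, T constant).
W = nRT ln(V₂/V₁) = 0.274×8.314×576×ln(2.63) = 1270 J.
Q = ΔU + W = 1270 J.
State after step 1: P = 9.56 kPa, V = 137 L, T = 576 K.
Step 2 — Adiabatic: T₂/T₁ = (P₂/P₁)^((γ−1)/γ) ⇒ T₂ = 576×(5.95)^0.213 = 842 K; V₂ = 33.7 L.
ΔU = nCvΔT = 0.274×30.8×(842−576) = 2240 J.
Q = 0 for an adiabatic process, so W = −ΔU = -2240 J.
Net over both steps: W = -973 J, Q = 1270 J, ΔU = 2240 J.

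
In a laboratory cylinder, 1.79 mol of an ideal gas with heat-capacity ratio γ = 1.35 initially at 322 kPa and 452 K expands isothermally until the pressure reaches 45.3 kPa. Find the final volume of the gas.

148 L

V₁ = nRT₁/P₁ = 1.79×8.314×452/322 = 20.9 L.
Isothermal: T stays 452 K; PV = const ⇒ V₂ = 148 L, P₂ = 45.3 kPa.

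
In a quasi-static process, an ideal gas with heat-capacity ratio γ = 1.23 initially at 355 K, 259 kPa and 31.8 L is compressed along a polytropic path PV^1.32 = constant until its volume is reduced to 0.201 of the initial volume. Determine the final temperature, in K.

Polytropic n=1.32: T₂ = T₁(V₁/V₂)^(n−1) = 355×(4.98)^0.32 = 593 K; P₂ = P₁(V₁/V₂)^n = 2150 kPa.

593 K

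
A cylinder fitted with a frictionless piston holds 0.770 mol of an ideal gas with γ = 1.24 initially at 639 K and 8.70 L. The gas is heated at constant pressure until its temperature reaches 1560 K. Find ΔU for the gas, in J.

24600 J

P₁ = nRT₁/V₁ = 0.770×8.314×639/8.70 = 470 kPa.
Isobaric: P stays 470 kPa; V/T = const ⇒ T₂ = 1560 K, V₂ = 21.2 L.
For an ideal gas ΔU = nCvΔT with Cv = R/(γ−1) = 34.6 J/(mol·K).
ΔU = 0.770×34.6×(1560−639) = 24600 J.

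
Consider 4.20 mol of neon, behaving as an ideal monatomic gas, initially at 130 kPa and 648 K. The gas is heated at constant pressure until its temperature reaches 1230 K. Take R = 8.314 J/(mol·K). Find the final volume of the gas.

V₁ = nRT₁/P₁ = 4.20×8.314×648/130 = 174 L.
Isobaric: P stays 130 kPa; V/T = const ⇒ T₂ = 1230 K, V₂ = 330 L.

330 L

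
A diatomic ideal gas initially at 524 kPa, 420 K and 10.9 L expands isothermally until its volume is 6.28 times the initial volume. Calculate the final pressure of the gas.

Isothermal: T stays 420 K; PV = const ⇒ V₂ = 68.5 L, P₂ = 83.4 kPa.

83.4 kPa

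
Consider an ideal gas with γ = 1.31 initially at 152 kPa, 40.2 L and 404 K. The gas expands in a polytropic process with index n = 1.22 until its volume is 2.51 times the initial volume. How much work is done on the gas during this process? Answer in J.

n = P₁V₁/(RT₁) = 152×40.2/(8.314×404) = 1.82 mol.
Polytropic n=1.22: T₂ = T₁(V₁/V₂)^(n−1) = 404×(0.398)^0.22 = 330 K; P₂ = P₁(V₁/V₂)^n = 49.5 kPa.
W = (P₁V₁−P₂V₂)/(n−1) = (152×40.2−49.5×101)/0.22 = 5090 J.
Work done on the gas = −W_by = -5090 J.

-5090 J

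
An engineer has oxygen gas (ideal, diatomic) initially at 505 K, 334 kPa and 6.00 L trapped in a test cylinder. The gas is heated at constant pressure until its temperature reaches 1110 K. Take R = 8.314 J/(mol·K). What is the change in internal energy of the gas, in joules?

6000 J

n = P₁V₁/(RT₁) = 334×6.00/(8.314×505) = 0.477 mol.
Isobaric: P stays 334 kPa; V/T = const ⇒ T₂ = 1110 K, V₂ = 13.2 L.
For an ideal gas ΔU = nCvΔT with Cv = (5/2)R = 20.8 J/(mol·K).
ΔU = 0.477×20.8×(1110−505) = 6000 J.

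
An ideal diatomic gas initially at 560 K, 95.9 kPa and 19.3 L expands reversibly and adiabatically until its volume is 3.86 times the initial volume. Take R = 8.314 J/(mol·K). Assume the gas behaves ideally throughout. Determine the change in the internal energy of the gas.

-1930 J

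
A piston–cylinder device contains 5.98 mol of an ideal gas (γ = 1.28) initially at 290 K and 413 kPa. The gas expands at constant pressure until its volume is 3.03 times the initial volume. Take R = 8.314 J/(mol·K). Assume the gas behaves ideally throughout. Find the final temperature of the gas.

879 K

V₁ = nRT₁/P₁ = 5.98×8.314×290/413 = 34.9 L.
Isobaric: P stays 413 kPa; V/T = const ⇒ T₂ = 879 K, V₂ = 106 L.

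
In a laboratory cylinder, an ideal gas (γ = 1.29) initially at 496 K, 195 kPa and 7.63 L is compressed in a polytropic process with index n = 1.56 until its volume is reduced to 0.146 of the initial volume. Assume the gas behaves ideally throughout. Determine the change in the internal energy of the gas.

n = P₁V₁/(RT₁) = 195×7.63/(8.314×496) = 0.361 mol.
Polytropic n=1.56: T₂ = T₁(V₁/V₂)^(n−1) = 496×(6.85)^0.56 = 1460 K; P₂ = P₁(V₁/V₂)^n = 3920 kPa.
For an ideal gas ΔU = nCvΔT with Cv = R/(γ−1) = 28.7 J/(mol·K).
ΔU = 0.361×28.7×(1460−496) = 9940 J.

9940 J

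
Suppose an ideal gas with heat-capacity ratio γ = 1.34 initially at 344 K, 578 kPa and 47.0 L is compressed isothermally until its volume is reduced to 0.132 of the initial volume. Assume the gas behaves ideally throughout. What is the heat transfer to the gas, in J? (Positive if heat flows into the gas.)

-55000 J

n = P₁V₁/(RT₁) = 578×47.0/(8.314×344) = 9.50 mol.
Isothermal: T stays 344 K; PV = const ⇒ V₂ = 6.20 L, P₂ = 4380 kPa.
ΔU = 0 (ideal gas, T constant).
W = nRT ln(V₂/V₁) = 9.50×8.314×344×ln(0.132) = -55000 J.
Q = ΔU + W = -55000 J.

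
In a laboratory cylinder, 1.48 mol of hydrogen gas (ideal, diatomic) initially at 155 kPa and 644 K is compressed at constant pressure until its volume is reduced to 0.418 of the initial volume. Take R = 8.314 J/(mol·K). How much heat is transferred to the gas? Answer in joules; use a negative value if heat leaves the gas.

-16100 J

V₁ = nRT₁/P₁ = 1.48×8.314×644/155 = 51.1 L.
Isobaric: P stays 155 kPa; V/T = const ⇒ T₂ = 269 K, V₂ = 21.4 L.
W = PΔV = 155×(21.4−51.1) kPa·L = -4610 J.
ΔU = nCvΔT = 1.48×20.8×(269−644) = -11500 J.
Q = ΔU + W = nCpΔT = -16100 J.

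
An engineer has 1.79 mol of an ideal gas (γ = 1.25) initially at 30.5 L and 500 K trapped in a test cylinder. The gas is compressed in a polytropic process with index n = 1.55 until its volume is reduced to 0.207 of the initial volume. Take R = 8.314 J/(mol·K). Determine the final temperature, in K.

1190 K

P₁ = nRT₁/V₁ = 1.79×8.314×500/30.5 = 244 kPa.
Polytropic n=1.55: T₂ = T₁(V₁/V₂)^(n−1) = 500×(4.83)^0.55 = 1190 K; P₂ = P₁(V₁/V₂)^n = 2800 kPa.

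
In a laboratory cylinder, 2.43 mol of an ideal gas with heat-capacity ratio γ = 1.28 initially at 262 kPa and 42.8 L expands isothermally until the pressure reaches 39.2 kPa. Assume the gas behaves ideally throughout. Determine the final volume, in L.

T₁ = P₁V₁/(nR) = 262×42.8/(2.43×8.314) = 555 K.
Isothermal: T stays 555 K; PV = const ⇒ V₂ = 286 L, P₂ = 39.2 kPa.

286 L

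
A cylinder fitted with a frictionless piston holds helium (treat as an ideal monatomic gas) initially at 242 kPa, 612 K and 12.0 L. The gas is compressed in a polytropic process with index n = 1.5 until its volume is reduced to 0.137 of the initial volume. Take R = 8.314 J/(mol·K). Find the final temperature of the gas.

1650 K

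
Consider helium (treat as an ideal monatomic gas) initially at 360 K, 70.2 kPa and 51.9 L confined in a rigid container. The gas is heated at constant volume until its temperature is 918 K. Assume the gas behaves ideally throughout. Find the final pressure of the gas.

179 kPa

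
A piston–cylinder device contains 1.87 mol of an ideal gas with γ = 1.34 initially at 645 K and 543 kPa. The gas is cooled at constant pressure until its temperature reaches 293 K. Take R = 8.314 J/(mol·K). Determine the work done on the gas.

5470 J

V₁ = nRT₁/P₁ = 1.87×8.314×645/543 = 18.5 L.
Isobaric: P stays 543 kPa; V/T = const ⇒ T₂ = 293 K, V₂ = 8.39 L.
W = PΔV = 543×(8.39−18.5) kPa·L = -5470 J.
Work done on the gas = −W_by = 5470 J.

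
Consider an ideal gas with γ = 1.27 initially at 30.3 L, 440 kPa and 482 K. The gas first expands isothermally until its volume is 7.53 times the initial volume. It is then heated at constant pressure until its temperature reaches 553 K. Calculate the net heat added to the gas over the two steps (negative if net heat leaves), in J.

36200 J

n = P₁V₁/(RT₁) = 440×30.3/(8.314×482) = 3.33 mol.
Step 1 — Isothermal: T stays 482 K; PV = const ⇒ V₂ = 228 L, P₂ = 58.4 kPa.
ΔU = 0 (ideal gas, T constant).
W = nRT ln(V₂/V₁) = 3.33×8.314×482×ln(7.53) = 26900 J.
Q = ΔU + W = 26900 J.
State after step 1: P = 58.4 kPa, V = 228 L, T = 482 K.
Step 2 — Isobaric: P stays 58.4 kPa; V/T = const ⇒ T₂ = 553 K, V₂ = 262 L.
W = PΔV = 58.4×(262−228) kPa·L = 1960 J.
ΔU = nCvΔT = 3.33×30.8×(553−482) = 7270 J.
Q = ΔU + W = nCpΔT = 9240 J.
Net over both steps: W = 28900 J, Q = 36200 J, ΔU = 7270 J.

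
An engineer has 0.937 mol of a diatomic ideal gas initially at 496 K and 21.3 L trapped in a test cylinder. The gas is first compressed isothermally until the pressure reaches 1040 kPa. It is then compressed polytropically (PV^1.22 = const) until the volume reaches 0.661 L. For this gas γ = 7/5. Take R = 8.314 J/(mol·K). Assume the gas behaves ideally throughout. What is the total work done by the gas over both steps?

-14900 J

P₁ = nRT₁/V₁ = 0.937×8.314×496/21.3 = 181 kPa.
Step 1 — Isothermal: T stays 496 K; PV = const ⇒ V₂ = 3.72 L, P₂ = 1040 kPa.
ΔU = 0 (ideal gas, T constant).
W = nRT ln(V₂/V₁) = 0.937×8.314×496×ln(0.174) = -6750 J.
Q = ΔU + W = -6750 J.
State after step 1: P = 1040 kPa, V = 3.72 L, T = 496 K.
Step 2 — Polytropic n=1.22: T₂ = T₁(V₁/V₂)^(n−1) = 496×(5.62)^0.22 = 725 K; P₂ = P₁(V₁/V₂)^n = 8550 kPa.
W = (P₁V₁−P₂V₂)/(n−1) = (1040×3.72−8550×0.661)/0.22 = -8110 J.
ΔU = nCvΔT = 0.937×20.8×(725−496) = 4460 J.
Q = ΔU + W = -3650 J.
Net over both steps: W = -14900 J, Q = -10400 J, ΔU = 4460 J.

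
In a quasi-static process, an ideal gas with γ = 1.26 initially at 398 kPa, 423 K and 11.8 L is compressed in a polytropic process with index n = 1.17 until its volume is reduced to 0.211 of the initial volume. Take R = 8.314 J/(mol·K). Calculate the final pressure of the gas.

Polytropic n=1.17: T₂ = T₁(V₁/V₂)^(n−1) = 423×(4.74)^0.17 = 551 K; P₂ = P₁(V₁/V₂)^n = 2460 kPa.

2460 kPa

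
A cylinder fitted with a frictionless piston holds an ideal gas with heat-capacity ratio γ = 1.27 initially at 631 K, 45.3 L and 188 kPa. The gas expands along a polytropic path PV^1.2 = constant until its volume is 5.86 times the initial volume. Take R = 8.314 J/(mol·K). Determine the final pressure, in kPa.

Polytropic n=1.2: T₂ = T₁(V₁/V₂)^(n−1) = 631×(0.171)^0.20 = 443 K; P₂ = P₁(V₁/V₂)^n = 22.5 kPa.

22.5 kPa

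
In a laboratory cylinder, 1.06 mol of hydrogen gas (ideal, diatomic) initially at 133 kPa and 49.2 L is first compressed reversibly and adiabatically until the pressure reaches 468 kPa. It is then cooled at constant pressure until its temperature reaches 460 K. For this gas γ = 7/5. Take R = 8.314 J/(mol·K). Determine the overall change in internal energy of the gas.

T₁ = P₁V₁/(nR) = 133×49.2/(1.06×8.314) = 743 K.
Step 1 — Adiabatic: T₂/T₁ = (P₂/P₁)^((γ−1)/γ) ⇒ T₂ = 743×(3.52)^0.286 = 1060 K; V₂ = 20.0 L.
ΔU = nCvΔT = 1.06×20.8×(1060−743) = 7080 J.
Q = 0 for an adiabatic process, so W = −ΔU = -7080 J.
State after step 1: P = 468 kPa, V = 20.0 L, T = 1060 K.
Step 2 — Isobaric: P stays 468 kPa; V/T = const ⇒ T₂ = 460 K, V₂ = 8.66 L.
W = PΔV = 468×(8.66−20.0) kPa·L = -5320 J.
ΔU = nCvΔT = 1.06×20.8×(460−1060) = -13300 J.
Q = ΔU + W = nCpΔT = -18600 J.
Net over both steps: W = -12400 J, Q = -18600 J, ΔU = -6220 J.

-6220 J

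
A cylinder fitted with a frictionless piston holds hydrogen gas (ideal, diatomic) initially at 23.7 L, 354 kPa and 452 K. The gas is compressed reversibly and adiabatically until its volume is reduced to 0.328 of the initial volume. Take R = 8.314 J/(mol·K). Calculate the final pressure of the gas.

Adiabatic: TV^(γ−1) = const ⇒ T₂ = 452×(3.05)^0.400 = 706 K; PV^γ = const ⇒ P₂ = 1690 kPa.

1690 kPa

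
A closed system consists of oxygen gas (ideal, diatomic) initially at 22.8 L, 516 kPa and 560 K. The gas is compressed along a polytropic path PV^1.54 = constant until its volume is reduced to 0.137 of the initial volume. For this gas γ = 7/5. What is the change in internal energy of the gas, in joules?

56600 J

n = P₁V₁/(RT₁) = 516×22.8/(8.314×560) = 2.53 mol.
Polytropic n=1.54: T₂ = T₁(V₁/V₂)^(n−1) = 560×(7.30)^0.54 = 1640 K; P₂ = P₁(V₁/V₂)^n = 11000 kPa.
For an ideal gas ΔU = nCvΔT with Cv = (5/2)R = 20.8 J/(mol·K).
ΔU = 2.53×20.8×(1640−560) = 56600 J.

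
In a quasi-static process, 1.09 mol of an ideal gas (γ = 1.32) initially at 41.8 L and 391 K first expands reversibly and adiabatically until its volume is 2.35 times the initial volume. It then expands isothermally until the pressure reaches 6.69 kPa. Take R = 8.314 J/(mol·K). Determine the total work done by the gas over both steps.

P₁ = nRT₁/V₁ = 1.09×8.314×391/41.8 = 84.8 kPa.
Step 1 — Adiabatic: TV^(γ−1) = const ⇒ T₂ = 391×(0.426)^0.320 = 297 K; PV^γ = const ⇒ P₂ = 27.4 kPa.
ΔU = nCvΔT = 1.09×26.0×(297−391) = -2650 J.
Q = 0 for an adiabatic process, so W = −ΔU = 2650 J.
State after step 1: P = 27.4 kPa, V = 98.2 L, T = 297 K.
Step 2 — Isothermal: T stays 297 K; PV = const ⇒ V₂ = 403 L, P₂ = 6.69 kPa.
ΔU = 0 (ideal gas, T constant).
W = nRT ln(V₂/V₁) = 1.09×8.314×297×ln(4.10) = 3800 J.
Q = ΔU + W = 3800 J.
Net over both steps: W = 6450 J, Q = 3800 J, ΔU = -2650 J.

6450 J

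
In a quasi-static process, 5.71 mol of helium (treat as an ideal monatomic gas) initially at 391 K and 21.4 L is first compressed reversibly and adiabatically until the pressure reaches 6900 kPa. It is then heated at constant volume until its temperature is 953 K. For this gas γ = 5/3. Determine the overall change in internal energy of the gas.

40000 J

P₁ = nRT₁/V₁ = 5.71×8.314×391/21.4 = 867 kPa.
Step 1 — Adiabatic: T₂/T₁ = (P₂/P₁)^((γ−1)/γ) ⇒ T₂ = 391×(7.95)^0.400 = 896 K; V₂ = 6.17 L.
ΔU = nCvΔT = 5.71×12.5×(896−391) = 36000 J.
Q = 0 for an adiabatic process, so W = −ΔU = -36000 J.
State after step 1: P = 6900 kPa, V = 6.17 L, T = 896 K.
Step 2 — Isochoric: V stays 6.17 L; P/T = const ⇒ T₂ = 953 K, P₂ = 7340 kPa.
W = 0 (no volume change).
ΔU = nCvΔT = 5.71×12.5×(953−896) = 4040 J.
Q = ΔU = 4040 J.
Net over both steps: W = -36000 J, Q = 4040 J, ΔU = 40000 J.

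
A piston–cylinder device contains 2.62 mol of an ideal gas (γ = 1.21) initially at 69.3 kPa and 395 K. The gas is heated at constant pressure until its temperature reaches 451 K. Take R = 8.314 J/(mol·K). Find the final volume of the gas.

142 L

V₁ = nRT₁/P₁ = 2.62×8.314×395/69.3 = 124 L.
Isobaric: P stays 69.3 kPa; V/T = const ⇒ T₂ = 451 K, V₂ = 142 L.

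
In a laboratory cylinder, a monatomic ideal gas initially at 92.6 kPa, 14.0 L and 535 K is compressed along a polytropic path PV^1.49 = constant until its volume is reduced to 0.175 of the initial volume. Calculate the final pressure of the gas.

1240 kPa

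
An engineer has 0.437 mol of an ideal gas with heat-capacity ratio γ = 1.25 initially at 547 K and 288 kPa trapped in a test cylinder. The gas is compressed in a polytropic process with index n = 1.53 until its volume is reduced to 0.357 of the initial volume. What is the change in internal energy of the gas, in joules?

5770 J

V₁ = nRT₁/P₁ = 0.437×8.314×547/288 = 6.90 L.
Polytropic n=1.53: T₂ = T₁(V₁/V₂)^(n−1) = 547×(2.80)^0.53 = 944 K; P₂ = P₁(V₁/V₂)^n = 1390 kPa.
For an ideal gas ΔU = nCvΔT with Cv = R/(γ−1) = 33.3 J/(mol·K).
ΔU = 0.437×33.3×(944−547) = 5770 J.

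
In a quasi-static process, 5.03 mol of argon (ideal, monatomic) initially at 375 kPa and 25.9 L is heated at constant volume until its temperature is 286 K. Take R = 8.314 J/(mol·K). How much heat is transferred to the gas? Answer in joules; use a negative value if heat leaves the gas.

3370 J

T₁ = P₁V₁/(nR) = 375×25.9/(5.03×8.314) = 232 K.
Isochoric: V stays 25.9 L; P/T = const ⇒ T₂ = 286 K, P₂ = 462 kPa.
W = 0 (no volume change).
ΔU = nCvΔT = 5.03×12.5×(286−232) = 3370 J.
Q = ΔU = 3370 J.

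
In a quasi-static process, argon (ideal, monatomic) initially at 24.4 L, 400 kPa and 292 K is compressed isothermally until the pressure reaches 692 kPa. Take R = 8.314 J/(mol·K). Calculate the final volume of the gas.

Isothermal: T stays 292 K; PV = const ⇒ V₂ = 14.1 L, P₂ = 692 kPa.

14.1 L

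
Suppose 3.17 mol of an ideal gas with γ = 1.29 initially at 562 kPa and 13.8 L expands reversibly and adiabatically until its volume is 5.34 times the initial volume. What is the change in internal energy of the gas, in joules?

-10300 J

T₁ = P₁V₁/(nR) = 562×13.8/(3.17×8.314) = 294 K.
Adiabatic: TV^(γ−1) = const ⇒ T₂ = 294×(0.187)^0.290 = 181 K; PV^γ = const ⇒ P₂ = 64.7 kPa.
For an ideal gas ΔU = nCvΔT with Cv = R/(γ−1) = 28.7 J/(mol·K).
ΔU = 3.17×28.7×(181−294) = -10300 J.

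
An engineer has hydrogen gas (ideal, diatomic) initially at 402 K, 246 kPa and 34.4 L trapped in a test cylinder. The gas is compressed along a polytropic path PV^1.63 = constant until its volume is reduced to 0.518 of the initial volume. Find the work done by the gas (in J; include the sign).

-6900 J

n = P₁V₁/(RT₁) = 246×34.4/(8.314×402) = 2.53 mol.
Polytropic n=1.63: T₂ = T₁(V₁/V₂)^(n−1) = 402×(1.93)^0.63 = 608 K; P₂ = P₁(V₁/V₂)^n = 719 kPa.
W = (P₁V₁−P₂V₂)/(n−1) = (246×34.4−719×17.8)/0.63 = -6900 J.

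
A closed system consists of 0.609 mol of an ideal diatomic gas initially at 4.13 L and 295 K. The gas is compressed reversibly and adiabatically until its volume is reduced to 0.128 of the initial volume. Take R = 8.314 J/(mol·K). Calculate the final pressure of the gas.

6430 kPa

P₁ = nRT₁/V₁ = 0.609×8.314×295/4.13 = 362 kPa.
Adiabatic: TV^(γ−1) = const ⇒ T₂ = 295×(7.81)^0.400 = 671 K; PV^γ = const ⇒ P₂ = 6430 kPa.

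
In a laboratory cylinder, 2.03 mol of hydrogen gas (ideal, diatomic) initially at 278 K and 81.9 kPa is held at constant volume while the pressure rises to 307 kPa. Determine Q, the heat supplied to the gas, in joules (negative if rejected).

V₁ = nRT₁/P₁ = 2.03×8.314×278/81.9 = 57.3 L.
Isochoric: V stays 57.3 L; P/T = const ⇒ T₂ = 1040 K, P₂ = 307 kPa.
W = 0 (no volume change).
ΔU = nCvΔT = 2.03×20.8×(1040−278) = 32200 J.
Q = ΔU = 32200 J.

32200 J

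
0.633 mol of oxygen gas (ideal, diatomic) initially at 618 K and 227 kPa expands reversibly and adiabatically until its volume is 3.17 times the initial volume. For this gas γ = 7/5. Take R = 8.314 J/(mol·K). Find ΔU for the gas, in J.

-3010 J

V₁ = nRT₁/P₁ = 0.633×8.314×618/227 = 14.3 L.
Adiabatic: TV^(γ−1) = const ⇒ T₂ = 618×(0.315)^0.400 = 390 K; PV^γ = const ⇒ P₂ = 45.1 kPa.
For an ideal gas ΔU = nCvΔT with Cv = (5/2)R = 20.8 J/(mol·K).
ΔU = 0.633×20.8×(390−618) = -3010 J.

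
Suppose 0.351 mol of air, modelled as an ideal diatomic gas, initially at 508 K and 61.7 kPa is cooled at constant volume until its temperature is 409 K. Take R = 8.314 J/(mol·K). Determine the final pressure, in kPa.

49.7 kPa

V₁ = nRT₁/P₁ = 0.351×8.314×508/61.7 = 24.0 L.
Isochoric: V stays 24.0 L; P/T = const ⇒ T₂ = 409 K, P₂ = 49.7 kPa.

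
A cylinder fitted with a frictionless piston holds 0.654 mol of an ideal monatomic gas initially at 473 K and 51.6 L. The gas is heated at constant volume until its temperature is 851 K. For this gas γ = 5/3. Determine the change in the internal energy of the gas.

3080 J

P₁ = nRT₁/V₁ = 0.654×8.314×473/51.6 = 49.8 kPa.
Isochoric: V stays 51.6 L; P/T = const ⇒ T₂ = 851 K, P₂ = 89.7 kPa.
For an ideal gas ΔU = nCvΔT with Cv = (3/2)R = 12.5 J/(mol·K).
ΔU = 0.654×12.5×(851−473) = 3080 J.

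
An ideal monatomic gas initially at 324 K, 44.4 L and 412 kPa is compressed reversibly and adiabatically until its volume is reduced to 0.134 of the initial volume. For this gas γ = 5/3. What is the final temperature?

Adiabatic: TV^(γ−1) = const ⇒ T₂ = 324×(7.46)^0.667 = 1240 K; PV^γ = const ⇒ P₂ = 11700 kPa.

1240 K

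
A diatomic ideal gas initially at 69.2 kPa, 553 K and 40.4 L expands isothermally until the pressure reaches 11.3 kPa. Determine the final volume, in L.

247 L

Isothermal: T stays 553 K; PV = const ⇒ V₂ = 247 L, P₂ = 11.3 kPa.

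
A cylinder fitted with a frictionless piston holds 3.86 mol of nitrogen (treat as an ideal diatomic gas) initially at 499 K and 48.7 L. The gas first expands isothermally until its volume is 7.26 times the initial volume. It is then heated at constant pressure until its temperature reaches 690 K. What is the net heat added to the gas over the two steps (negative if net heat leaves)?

53200 J

P₁ = nRT₁/V₁ = 3.86×8.314×499/48.7 = 329 kPa.
Step 1 — Isothermal: T stays 499 K; PV = const ⇒ V₂ = 354 L, P₂ = 45.3 kPa.
ΔU = 0 (ideal gas, T constant).
W = nRT ln(V₂/V₁) = 3.86×8.314×499×ln(7.26) = 31700 J.
Q = ΔU + W = 31700 J.
State after step 1: P = 45.3 kPa, V = 354 L, T = 499 K.
Step 2 — Isobaric: P stays 45.3 kPa; V/T = const ⇒ T₂ = 690 K, V₂ = 489 L.
W = PΔV = 45.3×(489−354) kPa·L = 6130 J.
ΔU = nCvΔT = 3.86×20.8×(690−499) = 15300 J.
Q = ΔU + W = nCpΔT = 21500 J.
Net over both steps: W = 37900 J, Q = 53200 J, ΔU = 15300 J.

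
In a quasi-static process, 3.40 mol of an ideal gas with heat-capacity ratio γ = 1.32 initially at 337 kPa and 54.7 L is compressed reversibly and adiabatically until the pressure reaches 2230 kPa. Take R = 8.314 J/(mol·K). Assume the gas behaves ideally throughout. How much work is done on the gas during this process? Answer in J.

T₁ = P₁V₁/(nR) = 337×54.7/(3.40×8.314) = 652 K.
Adiabatic: T₂/T₁ = (P₂/P₁)^((γ−1)/γ) ⇒ T₂ = 652×(6.62)^0.242 = 1030 K; V₂ = 13.1 L.
ΔU = nCvΔT = 3.40×26.0×(1030−652) = 33500 J.
Q = 0 for an adiabatic process, so W = −ΔU = -33500 J.
Work done on the gas = −W_by = 33500 J.

33500 J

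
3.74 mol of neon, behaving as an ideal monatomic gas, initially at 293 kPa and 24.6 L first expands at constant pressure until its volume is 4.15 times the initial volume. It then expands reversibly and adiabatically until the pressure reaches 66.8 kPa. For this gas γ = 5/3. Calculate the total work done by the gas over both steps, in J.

T₁ = P₁V₁/(nR) = 293×24.6/(3.74×8.314) = 232 K.
Step 1 — Isobaric: P stays 293 kPa; V/T = const ⇒ T₂ = 962 K, V₂ = 102 L.
W = PΔV = 293×(102−24.6) kPa·L = 22700 J.
ΔU = nCvΔT = 3.74×12.5×(962−232) = 34100 J.
Q = ΔU + W = nCpΔT = 56800 J.
State after step 1: P = 293 kPa, V = 102 L, T = 962 K.
Step 2 — Adiabatic: T₂/T₁ = (P₂/P₁)^((γ−1)/γ) ⇒ T₂ = 962×(0.228)^0.400 = 533 K; V₂ = 248 L.
ΔU = nCvΔT = 3.74×12.5×(533−962) = -20000 J.
Q = 0 for an adiabatic process, so W = −ΔU = 20000 J.
Net over both steps: W = 42700 J, Q = 56800 J, ΔU = 14000 J.

42700 J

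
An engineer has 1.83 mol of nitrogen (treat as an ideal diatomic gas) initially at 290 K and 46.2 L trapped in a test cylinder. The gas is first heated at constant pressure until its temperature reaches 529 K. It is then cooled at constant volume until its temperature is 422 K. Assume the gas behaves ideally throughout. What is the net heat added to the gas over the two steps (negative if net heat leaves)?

8660 J

P₁ = nRT₁/V₁ = 1.83×8.314×290/46.2 = 95.5 kPa.
Step 1 — Isobaric: P stays 95.5 kPa; V/T = const ⇒ T₂ = 529 K, V₂ = 84.3 L.
W = PΔV = 95.5×(84.3−46.2) kPa·L = 3640 J.
ΔU = nCvΔT = 1.83×20.8×(529−290) = 9090 J.
Q = ΔU + W = nCpΔT = 12700 J.
State after step 1: P = 95.5 kPa, V = 84.3 L, T = 529 K.
Step 2 — Isochoric: V stays 84.3 L; P/T = const ⇒ T₂ = 422 K, P₂ = 76.2 kPa.
W = 0 (no volume change).
ΔU = nCvΔT = 1.83×20.8×(422−529) = -4070 J.
Q = ΔU = -4070 J.
Net over both steps: W = 3640 J, Q = 8660 J, ΔU = 5020 J.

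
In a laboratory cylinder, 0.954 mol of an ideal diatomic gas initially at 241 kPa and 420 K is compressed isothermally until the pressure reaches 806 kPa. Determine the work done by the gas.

-4020 J

V₁ = nRT₁/P₁ = 0.954×8.314×420/241 = 13.8 L.
Isothermal: T stays 420 K; PV = const ⇒ V₂ = 4.13 L, P₂ = 806 kPa.
W = nRT ln(V₂/V₁) = 0.954×8.314×420×ln(0.299) = -4020 J.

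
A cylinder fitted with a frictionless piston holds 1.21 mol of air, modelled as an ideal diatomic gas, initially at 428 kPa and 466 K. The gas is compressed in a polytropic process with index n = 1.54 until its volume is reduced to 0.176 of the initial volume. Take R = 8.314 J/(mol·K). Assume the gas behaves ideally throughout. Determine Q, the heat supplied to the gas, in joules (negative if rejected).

V₁ = nRT₁/P₁ = 1.21×8.314×466/428 = 11.0 L.
Polytropic n=1.54: T₂ = T₁(V₁/V₂)^(n−1) = 466×(5.68)^0.54 = 1190 K; P₂ = P₁(V₁/V₂)^n = 6210 kPa.
W = (P₁V₁−P₂V₂)/(n−1) = (428×11.0−6210×1.93)/0.54 = -13500 J.
ΔU = nCvΔT = 1.21×20.8×(1190−466) = 18200 J.
Q = ΔU + W = 4730 J.

4730 J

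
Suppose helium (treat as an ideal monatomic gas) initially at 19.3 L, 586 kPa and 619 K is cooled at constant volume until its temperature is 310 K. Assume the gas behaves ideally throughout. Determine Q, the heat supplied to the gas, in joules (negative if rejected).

n = P₁V₁/(RT₁) = 586×19.3/(8.314×619) = 2.20 mol.
Isochoric: V stays 19.3 L; P/T = const ⇒ T₂ = 310 K, P₂ = 293 kPa.
W = 0 (no volume change).
ΔU = nCvΔT = 2.20×12.5×(310−619) = -8470 J.
Q = ΔU = -8470 J.

-8470 J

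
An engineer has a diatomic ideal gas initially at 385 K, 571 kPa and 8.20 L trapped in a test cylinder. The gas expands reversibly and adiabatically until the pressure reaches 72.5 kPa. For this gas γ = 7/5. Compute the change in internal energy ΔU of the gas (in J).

-5210 J

n = P₁V₁/(RT₁) = 571×8.20/(8.314×385) = 1.46 mol.
Adiabatic: T₂/T₁ = (P₂/P₁)^((γ−1)/γ) ⇒ T₂ = 385×(0.127)^0.286 = 213 K; V₂ = 35.8 L.
For an ideal gas ΔU = nCvΔT with Cv = (5/2)R = 20.8 J/(mol·K).
ΔU = 1.46×20.8×(213−385) = -5210 J.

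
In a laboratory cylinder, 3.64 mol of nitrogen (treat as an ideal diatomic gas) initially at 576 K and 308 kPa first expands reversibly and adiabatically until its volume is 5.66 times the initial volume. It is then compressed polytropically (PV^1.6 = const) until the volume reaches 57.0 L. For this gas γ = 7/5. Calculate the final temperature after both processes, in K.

811 K

V₁ = nRT₁/P₁ = 3.64×8.314×576/308 = 56.6 L.
Step 1 — Adiabatic: TV^(γ−1) = const ⇒ T₂ = 576×(0.177)^0.400 = 288 K; PV^γ = const ⇒ P₂ = 27.2 kPa.
ΔU = nCvΔT = 3.64×20.8×(288−576) = -21800 J.
Q = 0 for an adiabatic process, so W = −ΔU = 21800 J.
State after step 1: P = 27.2 kPa, V = 320 L, T = 288 K.
Step 2 — Polytropic n=1.6: T₂ = T₁(V₁/V₂)^(n−1) = 288×(5.62)^0.60 = 811 K; P₂ = P₁(V₁/V₂)^n = 431 kPa.
W = (P₁V₁−P₂V₂)/(n−1) = (27.2×320−431×57.0)/0.60 = -26400 J.
ΔU = nCvΔT = 3.64×20.8×(811−288) = 39600 J.
Q = ΔU + W = 13200 J.
Net over both steps: W = -4600 J, Q = 13200 J, ΔU = 17800 J.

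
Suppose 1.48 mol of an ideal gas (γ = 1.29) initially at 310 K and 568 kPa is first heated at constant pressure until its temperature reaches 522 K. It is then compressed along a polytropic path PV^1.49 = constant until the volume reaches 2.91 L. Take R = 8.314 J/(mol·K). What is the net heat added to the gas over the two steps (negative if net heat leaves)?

20100 J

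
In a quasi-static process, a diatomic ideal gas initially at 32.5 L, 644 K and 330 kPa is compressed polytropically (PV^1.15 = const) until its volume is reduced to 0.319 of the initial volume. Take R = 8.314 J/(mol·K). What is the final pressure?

1230 kPa

Polytropic n=1.15: T₂ = T₁(V₁/V₂)^(n−1) = 644×(3.13)^0.15 = 764 K; P₂ = P₁(V₁/V₂)^n = 1230 kPa.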